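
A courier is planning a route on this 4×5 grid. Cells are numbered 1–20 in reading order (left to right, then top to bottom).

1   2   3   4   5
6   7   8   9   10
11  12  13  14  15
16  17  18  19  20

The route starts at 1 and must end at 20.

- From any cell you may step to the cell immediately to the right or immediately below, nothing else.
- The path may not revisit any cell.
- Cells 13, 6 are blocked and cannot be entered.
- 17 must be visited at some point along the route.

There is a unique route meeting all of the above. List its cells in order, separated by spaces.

1 2 7 12 17 18 19 20

Moves only go right or down, so the column and row indices never decrease.
Route from 1: right 1 to 2, down 3 to 17, right 3 to 20 — 7 moves in all.
Check: all required cells visited.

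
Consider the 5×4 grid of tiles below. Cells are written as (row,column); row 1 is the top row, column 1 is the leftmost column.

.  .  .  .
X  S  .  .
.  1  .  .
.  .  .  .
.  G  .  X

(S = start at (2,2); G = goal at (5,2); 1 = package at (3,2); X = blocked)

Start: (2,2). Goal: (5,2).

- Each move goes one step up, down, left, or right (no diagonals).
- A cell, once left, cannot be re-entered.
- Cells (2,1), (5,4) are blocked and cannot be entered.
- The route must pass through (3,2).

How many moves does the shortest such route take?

3

Any route passes through (3,2) somewhere between (2,2) and (5,2). Summing Manhattan distances along the two legs ((2,2) → (3,2) → (5,2)) gives a lower bound of 1 + 2 = 3 moves.
A route of 3 moves achieves this: (2,2) → (3,2) → (4,2) → (5,2).
Since 3 matches the lower bound, it is optimal.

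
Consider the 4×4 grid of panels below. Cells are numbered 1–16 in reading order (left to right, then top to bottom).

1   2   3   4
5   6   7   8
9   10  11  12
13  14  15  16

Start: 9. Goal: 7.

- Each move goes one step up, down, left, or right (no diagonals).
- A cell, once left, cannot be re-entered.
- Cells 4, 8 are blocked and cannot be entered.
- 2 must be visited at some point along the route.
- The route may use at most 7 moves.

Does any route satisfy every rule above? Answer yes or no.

One route that works: 9 → 5 → 1 → 2 → 6 → 7.

yes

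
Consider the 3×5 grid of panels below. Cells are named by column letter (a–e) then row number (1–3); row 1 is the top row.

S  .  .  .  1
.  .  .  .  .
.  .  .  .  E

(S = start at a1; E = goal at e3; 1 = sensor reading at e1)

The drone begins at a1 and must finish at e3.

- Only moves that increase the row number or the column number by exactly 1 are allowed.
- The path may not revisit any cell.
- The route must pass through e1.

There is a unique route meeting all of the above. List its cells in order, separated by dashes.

Moves only go right or down, so the column and row indices never decrease.
Route from a1: 4× right (reaching e1), 2× down (reaching e3) — 6 moves in all.
Check: all required cells visited.

a1 - b1 - c1 - d1 - e1 - e2 - e3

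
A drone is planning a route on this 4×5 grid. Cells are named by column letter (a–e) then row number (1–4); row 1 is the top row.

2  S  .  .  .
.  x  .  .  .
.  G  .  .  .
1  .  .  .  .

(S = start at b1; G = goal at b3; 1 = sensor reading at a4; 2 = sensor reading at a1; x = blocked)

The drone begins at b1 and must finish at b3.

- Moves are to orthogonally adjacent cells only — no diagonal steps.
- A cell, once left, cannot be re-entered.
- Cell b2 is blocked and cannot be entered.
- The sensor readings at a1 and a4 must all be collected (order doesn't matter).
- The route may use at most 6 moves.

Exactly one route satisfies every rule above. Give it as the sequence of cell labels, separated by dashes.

The 6-move cap with required stops at a1, a4 leaves no slack for detours.
Route from b1: left to a1, 3× down (reaching a4), right to b4, up to b3 — 6 moves in all.
Check: all required cells visited; 6 ≤ 6 moves.

b1 - a1 - a2 - a3 - a4 - b4 - b3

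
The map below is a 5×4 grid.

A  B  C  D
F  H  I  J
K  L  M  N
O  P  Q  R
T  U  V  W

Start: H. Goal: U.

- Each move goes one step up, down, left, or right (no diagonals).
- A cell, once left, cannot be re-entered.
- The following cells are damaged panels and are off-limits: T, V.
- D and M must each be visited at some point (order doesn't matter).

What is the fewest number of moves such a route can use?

9

Any route passes through D and M in some order between H and U. Summing Manhattan distances along each leg and taking the cheapest ordering (H → D → M → U) gives a lower bound of 3 + 3 + 3 = 9 moves.
A route of 9 moves achieves this: H → B → C → D → J → N → M → Q → P → U.
Since 9 matches the lower bound, it is optimal.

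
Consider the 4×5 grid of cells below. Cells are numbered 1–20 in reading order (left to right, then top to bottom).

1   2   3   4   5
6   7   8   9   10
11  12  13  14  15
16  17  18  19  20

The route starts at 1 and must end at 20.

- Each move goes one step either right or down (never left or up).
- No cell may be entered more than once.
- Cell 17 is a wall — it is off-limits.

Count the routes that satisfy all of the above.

A right/down-only route from 1 to 20 makes exactly 3 down-moves and 4 right-moves in some order.
With no other constraints that would be C(7,3) = 35 routes.
Subtract routes through each blocked cell (inclusion–exclusion for overlaps): − through 17: 4 → 31.
That gives 31 routes.

31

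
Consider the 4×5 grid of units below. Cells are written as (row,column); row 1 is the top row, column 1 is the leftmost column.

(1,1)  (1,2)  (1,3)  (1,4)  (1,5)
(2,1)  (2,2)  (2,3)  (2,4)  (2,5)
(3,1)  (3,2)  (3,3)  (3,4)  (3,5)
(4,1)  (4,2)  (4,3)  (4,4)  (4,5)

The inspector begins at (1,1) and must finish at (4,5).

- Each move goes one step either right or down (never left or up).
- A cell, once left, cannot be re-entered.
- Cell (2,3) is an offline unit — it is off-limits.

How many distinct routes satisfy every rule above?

A right/down-only route from (1,1) to (4,5) makes exactly 3 down-moves and 4 right-moves in some order.
With no other constraints that would be C(7,3) = 35 routes.
Subtract routes through each blocked cell (inclusion–exclusion for overlaps): − through (2,3): 18 → 17.
That gives 17 routes.

17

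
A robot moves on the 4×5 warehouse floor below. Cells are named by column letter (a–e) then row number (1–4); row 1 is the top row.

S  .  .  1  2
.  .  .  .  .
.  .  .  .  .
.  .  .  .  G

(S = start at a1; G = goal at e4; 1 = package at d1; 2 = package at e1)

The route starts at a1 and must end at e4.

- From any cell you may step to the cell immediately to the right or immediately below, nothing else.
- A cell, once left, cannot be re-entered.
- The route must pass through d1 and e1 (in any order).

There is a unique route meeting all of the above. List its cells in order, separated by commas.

a1, b1, c1, d1, e1, e2, e3, e4

Moves only go right or down, so the column and row indices never decrease.
Route from a1: 4× right (reaching e1), 3× down (reaching e4) — 7 moves in all.
Check: all required cells visited.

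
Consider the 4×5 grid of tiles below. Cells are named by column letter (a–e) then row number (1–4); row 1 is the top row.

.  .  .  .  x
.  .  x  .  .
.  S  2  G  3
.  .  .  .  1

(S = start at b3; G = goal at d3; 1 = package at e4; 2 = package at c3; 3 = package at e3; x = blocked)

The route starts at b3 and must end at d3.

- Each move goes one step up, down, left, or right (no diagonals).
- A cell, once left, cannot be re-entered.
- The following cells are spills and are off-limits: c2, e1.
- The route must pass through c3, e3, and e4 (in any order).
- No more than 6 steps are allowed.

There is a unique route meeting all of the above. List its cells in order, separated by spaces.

Any route must reach c3, e3, and e4 and still end at d3 within 6 moves, so the order of the required stops is forced.
Route from b3: right to c3, down to c4, 2× right (reaching e4), up to e3, left to d3 — 6 moves in all.
Check: all required cells visited; 6 ≤ 6 moves.

b3 c3 c4 d4 e4 e3 d3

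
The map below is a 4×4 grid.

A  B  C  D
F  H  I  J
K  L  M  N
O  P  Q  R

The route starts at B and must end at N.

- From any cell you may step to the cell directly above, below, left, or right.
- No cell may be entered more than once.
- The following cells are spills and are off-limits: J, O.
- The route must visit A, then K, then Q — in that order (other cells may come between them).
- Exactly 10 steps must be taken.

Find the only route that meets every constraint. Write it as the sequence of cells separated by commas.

The waypoints must appear in the order A, K, Q, with no cell reused.
Route from B: left to A, 2× down (reaching K), right to L, up to H, right to I, 2× down (reaching Q), right to R, up to N — 10 moves in all.
Check: order respected (A at step 1, K at step 3, Q at step 8); 10 moves as required.

B, A, F, K, L, H, I, M, Q, R, N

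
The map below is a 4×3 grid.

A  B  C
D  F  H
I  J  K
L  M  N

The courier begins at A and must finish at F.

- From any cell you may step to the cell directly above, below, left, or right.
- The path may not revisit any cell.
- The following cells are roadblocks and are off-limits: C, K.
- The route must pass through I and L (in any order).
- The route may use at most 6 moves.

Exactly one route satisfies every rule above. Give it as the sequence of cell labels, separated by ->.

The budget equals the shortest possible length, so every move has to be on a shortest route through the required cells.
Route from A: down 3 to L, right 1 to M, up 2 to F — 6 moves in all.
Check: all required cells visited; 6 ≤ 6 moves.

A -> D -> I -> L -> M -> J -> F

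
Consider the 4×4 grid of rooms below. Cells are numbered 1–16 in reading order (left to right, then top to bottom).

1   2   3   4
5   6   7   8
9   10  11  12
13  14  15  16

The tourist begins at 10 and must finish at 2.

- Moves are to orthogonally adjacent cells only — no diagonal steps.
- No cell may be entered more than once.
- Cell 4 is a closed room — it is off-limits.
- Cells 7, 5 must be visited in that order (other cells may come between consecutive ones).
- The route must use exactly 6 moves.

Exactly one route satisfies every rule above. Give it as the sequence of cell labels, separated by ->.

10 -> 11 -> 7 -> 6 -> 5 -> 1 -> 2

The waypoints must appear in the order 7, 5, with no cell reused.
Route from 10: right 1 to 11, up 1 to 7, left 2 to 5, up 1 to 1, right 1 to 2 — 6 moves in all.
Check: order respected (7 at step 2, 5 at step 4); 6 moves as required.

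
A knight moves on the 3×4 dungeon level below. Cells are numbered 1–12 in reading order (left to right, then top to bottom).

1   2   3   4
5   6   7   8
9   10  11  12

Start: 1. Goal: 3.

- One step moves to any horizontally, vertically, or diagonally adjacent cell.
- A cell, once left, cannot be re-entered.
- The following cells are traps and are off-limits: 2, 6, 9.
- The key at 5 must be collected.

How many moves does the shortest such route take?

4

Any route passes through 5 somewhere between 1 and 3. Summing Chebyshev distances along the two legs (1 → 5 → 3) gives a lower bound of 1 + 2 = 3 moves.
That bound ignores the blocked cells. Measuring each leg by the fewest moves that actually steer around them (1→5: 1; 5→3: 3) raises the lower bound to 4.
A route of 4 moves exists: 1 → 5 → 10 → 7 → 3.
Since 4 matches that lower bound, it is optimal.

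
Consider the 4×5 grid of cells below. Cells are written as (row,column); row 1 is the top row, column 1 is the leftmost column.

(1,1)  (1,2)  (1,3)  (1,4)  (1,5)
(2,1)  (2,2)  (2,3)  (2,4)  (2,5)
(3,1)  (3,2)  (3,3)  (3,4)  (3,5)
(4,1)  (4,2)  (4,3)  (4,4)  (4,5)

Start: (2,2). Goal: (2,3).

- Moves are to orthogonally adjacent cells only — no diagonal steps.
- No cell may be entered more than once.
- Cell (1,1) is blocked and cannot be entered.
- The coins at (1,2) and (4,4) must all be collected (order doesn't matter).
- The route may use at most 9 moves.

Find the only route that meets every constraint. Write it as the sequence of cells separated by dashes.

The 9-move cap with required stops at (1,2), (4,4) leaves no slack for detours.
Route from (2,2): up 1 to (1,2), right 2 to (1,4), down 3 to (4,4), left 1 to (4,3), up 2 to (2,3) — 9 moves in all.
Check: all required cells visited; 9 ≤ 9 moves.

(2,2) - (1,2) - (1,3) - (1,4) - (2,4) - (3,4) - (4,4) - (4,3) - (3,3) - (2,3)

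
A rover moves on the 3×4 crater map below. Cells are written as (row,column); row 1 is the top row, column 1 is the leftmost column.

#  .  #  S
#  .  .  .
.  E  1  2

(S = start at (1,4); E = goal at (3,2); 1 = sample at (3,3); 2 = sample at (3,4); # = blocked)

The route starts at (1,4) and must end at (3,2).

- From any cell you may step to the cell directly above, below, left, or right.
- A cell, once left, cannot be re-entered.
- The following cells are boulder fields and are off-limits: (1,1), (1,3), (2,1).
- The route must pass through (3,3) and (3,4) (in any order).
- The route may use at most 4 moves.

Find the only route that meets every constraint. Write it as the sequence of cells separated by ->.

The budget equals the shortest possible length, so every move has to be on a shortest route through the required cells.
Route from (1,4): 2× down (reaching (3,4)), 2× left (reaching (3,2)) — 4 moves in all.
Check: all required cells visited; 4 ≤ 4 moves.

(1,4) -> (2,4) -> (3,4) -> (3,3) -> (3,2)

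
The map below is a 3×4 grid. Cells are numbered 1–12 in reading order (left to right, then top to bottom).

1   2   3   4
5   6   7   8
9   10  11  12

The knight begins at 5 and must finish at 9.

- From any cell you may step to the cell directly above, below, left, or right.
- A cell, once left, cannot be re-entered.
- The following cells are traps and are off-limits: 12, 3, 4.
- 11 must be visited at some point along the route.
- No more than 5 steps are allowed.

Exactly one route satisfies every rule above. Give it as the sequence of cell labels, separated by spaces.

The budget equals the shortest possible length, so every move has to be on a shortest route through the required cells.
Route from 5: 2× right (reaching 7), down to 11, 2× left (reaching 9) — 5 moves in all.
Check: all required cells visited; 5 ≤ 5 moves.

5 6 7 11 10 9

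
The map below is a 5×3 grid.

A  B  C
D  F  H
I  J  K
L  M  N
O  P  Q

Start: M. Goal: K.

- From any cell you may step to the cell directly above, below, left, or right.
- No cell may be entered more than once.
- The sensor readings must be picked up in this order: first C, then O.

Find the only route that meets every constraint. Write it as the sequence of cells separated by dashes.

The waypoints must appear in the order C, O, with no cell reused.
Route from M: 2× up (reaching F), right to H, up to C, 2× left (reaching A), 4× down (reaching O), 2× right (reaching Q), 2× up (reaching K) — 14 moves in all.
Check: order respected (C at step 4, O at step 10).

M - J - F - H - C - B - A - D - I - L - O - P - Q - N - K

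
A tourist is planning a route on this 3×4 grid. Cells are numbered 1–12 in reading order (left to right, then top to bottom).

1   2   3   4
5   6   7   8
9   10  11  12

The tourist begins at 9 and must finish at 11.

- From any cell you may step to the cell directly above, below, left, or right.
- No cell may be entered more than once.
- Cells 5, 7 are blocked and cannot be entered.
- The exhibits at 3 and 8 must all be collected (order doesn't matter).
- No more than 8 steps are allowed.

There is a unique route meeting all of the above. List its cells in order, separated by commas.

9, 10, 6, 2, 3, 4, 8, 12, 11

Any route must reach 3 and 8 and still end at 11 within 8 moves, so the order of the required stops is forced.
Route from 9: right to 10, 2× up (reaching 2), 2× right (reaching 4), 2× down (reaching 12), left to 11 — 8 moves in all.
Check: all required cells visited; 8 ≤ 8 moves.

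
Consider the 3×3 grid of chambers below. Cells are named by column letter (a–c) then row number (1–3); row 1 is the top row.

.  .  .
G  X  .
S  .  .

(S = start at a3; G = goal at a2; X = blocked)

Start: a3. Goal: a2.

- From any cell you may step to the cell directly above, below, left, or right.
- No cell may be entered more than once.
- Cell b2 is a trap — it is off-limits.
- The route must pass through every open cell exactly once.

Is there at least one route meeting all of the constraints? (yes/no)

yes

One route that works: a3 → b3 → c3 → c2 → c1 → b1 → a1 → a2.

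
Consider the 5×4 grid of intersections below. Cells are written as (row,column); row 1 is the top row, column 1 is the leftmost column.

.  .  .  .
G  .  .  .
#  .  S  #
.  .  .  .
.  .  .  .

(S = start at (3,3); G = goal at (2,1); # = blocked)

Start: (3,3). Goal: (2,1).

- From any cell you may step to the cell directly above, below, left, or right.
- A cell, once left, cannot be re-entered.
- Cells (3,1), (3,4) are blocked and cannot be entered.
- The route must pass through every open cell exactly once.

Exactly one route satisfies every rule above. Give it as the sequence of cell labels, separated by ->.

(3,3) -> (4,3) -> (4,4) -> (5,4) -> (5,3) -> (5,2) -> (5,1) -> (4,1) -> (4,2) -> (3,2) -> (2,2) -> (2,3) -> (2,4) -> (1,4) -> (1,3) -> (1,2) -> (1,1) -> (2,1)

Need to visit all 18 open cells exactly once, starting at (3,3) and ending at (2,1).
Route from (3,3): down 1 to (4,3), right 1 to (4,4), down 1 to (5,4), left 3 to (5,1), up 1 to (4,1), right 1 to (4,2), up 2 to (2,2), right 2 to (2,4), up 1 to (1,4), left 3 to (1,1), down 1 to (2,1) — 17 moves in all.
Check: all 18 open cells covered.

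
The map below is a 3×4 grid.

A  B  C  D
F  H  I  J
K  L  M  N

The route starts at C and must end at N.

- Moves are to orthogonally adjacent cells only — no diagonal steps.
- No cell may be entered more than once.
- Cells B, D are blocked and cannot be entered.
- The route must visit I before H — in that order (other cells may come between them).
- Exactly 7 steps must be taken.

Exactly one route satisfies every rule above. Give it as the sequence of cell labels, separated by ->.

The waypoints must appear in the order I, H, with no cell reused.
Route from C: down 1 to I, left 2 to F, down 1 to K, right 3 to N — 7 moves in all.
Check: order respected (I at step 1, H at step 2); 7 moves as required.

C -> I -> H -> F -> K -> L -> M -> N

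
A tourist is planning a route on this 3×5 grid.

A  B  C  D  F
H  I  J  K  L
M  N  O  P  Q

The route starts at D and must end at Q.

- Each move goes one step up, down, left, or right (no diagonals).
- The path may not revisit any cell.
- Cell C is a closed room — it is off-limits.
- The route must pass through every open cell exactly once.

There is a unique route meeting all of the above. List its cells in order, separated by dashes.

D - F - L - K - J - I - B - A - H - M - N - O - P - Q

Need to visit all 14 open cells exactly once, starting at D and ending at Q.
Cell F has only two open neighbours (L and D), so the path must pass straight through it: one of those is the cell it's entered from and the other is where it exits.
Route from D: right 1 to F, down 1 to L, left 3 to I, up 1 to B, left 1 to A, down 2 to M, right 4 to Q — 13 moves in all.
Check: all 14 open cells covered.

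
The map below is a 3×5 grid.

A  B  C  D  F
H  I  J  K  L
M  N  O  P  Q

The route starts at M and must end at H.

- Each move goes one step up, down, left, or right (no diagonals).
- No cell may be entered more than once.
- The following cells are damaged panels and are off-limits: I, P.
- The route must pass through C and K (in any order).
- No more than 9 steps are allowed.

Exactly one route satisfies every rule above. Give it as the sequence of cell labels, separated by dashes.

M - N - O - J - K - D - C - B - A - H

The budget equals the shortest possible length, so every move has to be on a shortest route through the required cells.
Route from M: 2× right (reaching O), up to J, right to K, up to D, 3× left (reaching A), down to H — 9 moves in all.
Check: all required cells visited; 9 ≤ 9 moves.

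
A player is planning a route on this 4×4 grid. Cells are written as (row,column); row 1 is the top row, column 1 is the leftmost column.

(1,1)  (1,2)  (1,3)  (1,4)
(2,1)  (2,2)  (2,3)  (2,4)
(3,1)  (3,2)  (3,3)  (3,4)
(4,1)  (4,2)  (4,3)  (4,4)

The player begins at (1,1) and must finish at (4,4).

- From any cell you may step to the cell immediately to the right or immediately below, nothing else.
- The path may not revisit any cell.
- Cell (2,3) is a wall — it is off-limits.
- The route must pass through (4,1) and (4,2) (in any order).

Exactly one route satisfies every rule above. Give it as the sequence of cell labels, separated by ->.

(1,1) -> (2,1) -> (3,1) -> (4,1) -> (4,2) -> (4,3) -> (4,4)

Moves only go right or down, so the column and row indices never decrease.
Route from (1,1): 3× down (reaching (4,1)), 3× right (reaching (4,4)) — 6 moves in all.
Check: all required cells visited.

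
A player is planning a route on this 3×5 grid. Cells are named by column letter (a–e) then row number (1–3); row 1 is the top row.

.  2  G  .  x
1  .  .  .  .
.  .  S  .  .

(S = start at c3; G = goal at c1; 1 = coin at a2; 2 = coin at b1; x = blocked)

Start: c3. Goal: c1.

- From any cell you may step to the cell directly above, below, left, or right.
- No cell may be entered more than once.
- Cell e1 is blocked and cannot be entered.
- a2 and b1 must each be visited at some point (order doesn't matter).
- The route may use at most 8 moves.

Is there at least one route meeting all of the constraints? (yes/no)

yes

One route that works: c3 → c2 → b2 → a2 → a1 → b1 → c1.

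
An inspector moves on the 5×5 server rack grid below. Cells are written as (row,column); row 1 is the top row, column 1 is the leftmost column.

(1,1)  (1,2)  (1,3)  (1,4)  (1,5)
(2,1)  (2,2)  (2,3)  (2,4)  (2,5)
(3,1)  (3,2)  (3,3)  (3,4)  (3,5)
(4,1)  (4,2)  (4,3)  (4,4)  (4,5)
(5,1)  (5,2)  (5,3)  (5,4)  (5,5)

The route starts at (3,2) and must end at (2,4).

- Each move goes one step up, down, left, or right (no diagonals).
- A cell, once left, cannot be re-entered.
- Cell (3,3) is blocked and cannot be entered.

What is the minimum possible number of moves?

The Manhattan distance from (3,2) to (2,4) is |3−2| + |2−4| = 3, so at least 3 moves are needed.
A route of 3 moves achieves this: (3,2) → (2,2) → (2,3) → (2,4).
Since 3 matches the lower bound, it is optimal.

3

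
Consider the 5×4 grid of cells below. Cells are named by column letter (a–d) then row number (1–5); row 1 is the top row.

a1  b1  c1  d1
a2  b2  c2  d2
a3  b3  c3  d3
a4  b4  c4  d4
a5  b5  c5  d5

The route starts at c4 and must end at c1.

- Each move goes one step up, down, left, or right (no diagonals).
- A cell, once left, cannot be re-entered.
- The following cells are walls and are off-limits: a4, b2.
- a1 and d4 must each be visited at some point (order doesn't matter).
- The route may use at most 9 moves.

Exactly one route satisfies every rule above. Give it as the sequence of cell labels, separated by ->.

The budget equals the shortest possible length, so every move has to be on a shortest route through the required cells.
Route from c4: right 1 to d4, up 1 to d3, left 3 to a3, up 2 to a1, right 2 to c1 — 9 moves in all.
Check: all required cells visited; 9 ≤ 9 moves.

c4 -> d4 -> d3 -> c3 -> b3 -> a3 -> a2 -> a1 -> b1 -> c1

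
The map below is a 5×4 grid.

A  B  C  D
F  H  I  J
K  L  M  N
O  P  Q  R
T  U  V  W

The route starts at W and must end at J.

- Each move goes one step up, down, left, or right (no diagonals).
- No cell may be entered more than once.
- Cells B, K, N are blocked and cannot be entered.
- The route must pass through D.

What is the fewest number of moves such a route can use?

Any route passes through D somewhere between W and J. Summing Manhattan distances along the two legs (W → D → J) gives a lower bound of 4 + 1 = 5 moves.
That bound ignores the blocked cells. Measuring each leg by the fewest moves that actually steer around them (W→D: 6; D→J: 1) raises the lower bound to 7.
A route of 7 moves exists: W → R → Q → M → I → C → D → J.
Since 7 matches that lower bound, it is optimal.

7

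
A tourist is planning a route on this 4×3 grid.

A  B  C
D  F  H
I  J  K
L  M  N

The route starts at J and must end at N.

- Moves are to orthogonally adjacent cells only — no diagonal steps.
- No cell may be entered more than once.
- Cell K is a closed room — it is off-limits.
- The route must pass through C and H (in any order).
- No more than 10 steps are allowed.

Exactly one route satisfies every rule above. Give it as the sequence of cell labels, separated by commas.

J, F, H, C, B, A, D, I, L, M, N

The 10-move cap with required stops at C, H leaves no slack for detours.
Route from J: up 1 to F, right 1 to H, up 1 to C, left 2 to A, down 3 to L, right 2 to N — 10 moves in all.
Check: all required cells visited; 10 ≤ 10 moves.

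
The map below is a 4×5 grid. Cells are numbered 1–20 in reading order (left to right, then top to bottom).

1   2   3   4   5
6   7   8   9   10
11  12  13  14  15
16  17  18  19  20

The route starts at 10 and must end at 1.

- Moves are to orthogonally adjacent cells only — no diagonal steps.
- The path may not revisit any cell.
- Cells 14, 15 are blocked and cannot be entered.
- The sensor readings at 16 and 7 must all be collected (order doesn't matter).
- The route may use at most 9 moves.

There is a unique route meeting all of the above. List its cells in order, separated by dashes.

The 9-move cap with required stops at 16, 7 leaves no slack for detours.
Route from 10: 3× left (reaching 7), 2× down (reaching 17), left to 16, 3× up (reaching 1) — 9 moves in all.
Check: all required cells visited; 9 ≤ 9 moves.

10 - 9 - 8 - 7 - 12 - 17 - 16 - 11 - 6 - 1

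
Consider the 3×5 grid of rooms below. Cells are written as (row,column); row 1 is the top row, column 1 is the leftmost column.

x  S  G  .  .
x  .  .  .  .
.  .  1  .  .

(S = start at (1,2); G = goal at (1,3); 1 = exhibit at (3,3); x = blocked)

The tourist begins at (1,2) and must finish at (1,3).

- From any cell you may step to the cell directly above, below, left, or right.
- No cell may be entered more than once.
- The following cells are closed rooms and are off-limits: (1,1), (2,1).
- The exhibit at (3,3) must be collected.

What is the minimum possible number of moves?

Any route passes through (3,3) somewhere between (1,2) and (1,3). Summing Manhattan distances along the two legs ((1,2) → (3,3) → (1,3)) gives a lower bound of 3 + 2 = 5 moves.
A route of 5 moves achieves this: (1,2) → (2,2) → (3,2) → (3,3) → (2,3) → (1,3).
Since 5 matches the lower bound, it is optimal.

5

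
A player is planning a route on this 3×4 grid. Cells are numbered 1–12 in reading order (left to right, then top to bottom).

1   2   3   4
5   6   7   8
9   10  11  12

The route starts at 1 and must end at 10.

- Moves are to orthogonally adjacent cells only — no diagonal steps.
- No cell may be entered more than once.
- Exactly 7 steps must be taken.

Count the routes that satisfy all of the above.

Need simple routes of exactly 7 moves from 1 to 10 (Manhattan distance 3, so 2 moves are spent on a detour and 2 undoing it).
Enumerating: 1 5 6 2 3 7 11 10 | 1 5 6 7 8 12 11 10 | 1 2 6 7 8 12 11 10 | 1 2 3 7 6 5 9 10 | 1 2 3 7 8 12 11 10 | 1 2 3 4 8 12 11 10 | 1 2 3 4 8 7 11 10 | 1 2 3 4 8 7 6 10.
That gives 8 routes.

8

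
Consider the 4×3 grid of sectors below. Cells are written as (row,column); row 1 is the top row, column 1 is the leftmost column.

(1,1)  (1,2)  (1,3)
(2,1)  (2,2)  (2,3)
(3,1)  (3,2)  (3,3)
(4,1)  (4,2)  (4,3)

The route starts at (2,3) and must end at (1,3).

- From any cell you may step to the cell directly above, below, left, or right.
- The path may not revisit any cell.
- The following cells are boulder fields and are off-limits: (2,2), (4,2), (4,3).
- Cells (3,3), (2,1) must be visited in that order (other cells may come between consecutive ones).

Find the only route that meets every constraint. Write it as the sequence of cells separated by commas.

(2,3), (3,3), (3,2), (3,1), (2,1), (1,1), (1,2), (1,3)

The waypoints must appear in the order (3,3), (2,1), with no cell reused.
Route from (2,3): down to (3,3), 2× left (reaching (3,1)), 2× up (reaching (1,1)), 2× right (reaching (1,3)) — 7 moves in all.
Check: order respected ((3,3) at step 1, (2,1) at step 4).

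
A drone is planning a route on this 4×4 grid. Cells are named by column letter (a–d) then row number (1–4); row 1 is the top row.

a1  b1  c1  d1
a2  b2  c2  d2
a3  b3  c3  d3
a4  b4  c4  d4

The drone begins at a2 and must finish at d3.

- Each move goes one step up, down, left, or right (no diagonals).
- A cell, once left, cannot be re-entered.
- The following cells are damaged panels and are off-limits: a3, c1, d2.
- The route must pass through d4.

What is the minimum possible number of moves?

Any route passes through d4 somewhere between a2 and d3. Summing Manhattan distances along the two legs (a2 → d4 → d3) gives a lower bound of 5 + 1 = 6 moves.
A route of 6 moves achieves this: a2 → b2 → b3 → b4 → c4 → d4 → d3.
Since 6 matches the lower bound, it is optimal.

6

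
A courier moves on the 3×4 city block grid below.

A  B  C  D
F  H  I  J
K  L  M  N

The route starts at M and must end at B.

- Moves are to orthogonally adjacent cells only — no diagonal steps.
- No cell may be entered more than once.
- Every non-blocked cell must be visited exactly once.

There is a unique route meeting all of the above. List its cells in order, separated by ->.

Need to visit all 12 open cells exactly once, starting at M and ending at B.
Route from M: right 1 to N, up 2 to D, left 1 to C, down 1 to I, left 1 to H, down 1 to L, left 1 to K, up 2 to A, right 1 to B — 11 moves in all.
Check: all 12 open cells covered.

M -> N -> J -> D -> C -> I -> H -> L -> K -> F -> A -> B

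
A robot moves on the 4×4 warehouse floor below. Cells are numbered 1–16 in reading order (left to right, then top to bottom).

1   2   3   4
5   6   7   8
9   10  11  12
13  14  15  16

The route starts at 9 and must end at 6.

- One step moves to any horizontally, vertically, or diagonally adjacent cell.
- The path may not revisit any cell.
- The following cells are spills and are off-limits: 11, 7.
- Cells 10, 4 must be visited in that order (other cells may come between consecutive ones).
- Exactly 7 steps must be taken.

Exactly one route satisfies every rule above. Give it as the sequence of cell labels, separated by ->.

9 -> 10 -> 15 -> 12 -> 8 -> 4 -> 3 -> 6

The waypoints must appear in the order 10, 4, with no cell reused.
Route from 9: right to 10, down-right to 15, up-right to 12, 2× up (reaching 4), left to 3, down-left to 6 — 7 moves in all.
Check: order respected (10 at step 1, 4 at step 5); 7 moves as required.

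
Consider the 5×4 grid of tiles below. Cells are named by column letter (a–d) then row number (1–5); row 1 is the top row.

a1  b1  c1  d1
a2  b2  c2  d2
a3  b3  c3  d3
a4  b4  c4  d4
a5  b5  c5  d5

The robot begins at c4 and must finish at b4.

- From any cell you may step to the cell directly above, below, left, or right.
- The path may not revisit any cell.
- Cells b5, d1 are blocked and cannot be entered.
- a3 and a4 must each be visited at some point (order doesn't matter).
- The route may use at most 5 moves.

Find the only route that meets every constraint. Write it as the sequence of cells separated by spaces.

The budget equals the shortest possible length, so every move has to be on a shortest route through the required cells.
Route from c4: up 1 to c3, left 2 to a3, down 1 to a4, right 1 to b4 — 5 moves in all.
Check: all required cells visited; 5 ≤ 5 moves.

c4 c3 b3 a3 a4 b4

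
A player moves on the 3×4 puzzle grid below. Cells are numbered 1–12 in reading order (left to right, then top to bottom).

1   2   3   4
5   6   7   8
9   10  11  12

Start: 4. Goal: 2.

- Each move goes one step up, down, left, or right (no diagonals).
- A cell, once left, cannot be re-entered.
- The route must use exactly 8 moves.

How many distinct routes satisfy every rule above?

14

Need simple routes of exactly 8 moves from 4 to 2 (Manhattan distance 2, so 3 moves are spent on a detour and 3 undoing it).
Branch systematically from the start, pruning whenever the remaining move budget drops below the Manhattan distance to 2 or differs from it in parity. Grouping the completions by first move — via 8: 9; via 3: 5 — and summing: 9 + 5 = 14.
That gives 14 routes.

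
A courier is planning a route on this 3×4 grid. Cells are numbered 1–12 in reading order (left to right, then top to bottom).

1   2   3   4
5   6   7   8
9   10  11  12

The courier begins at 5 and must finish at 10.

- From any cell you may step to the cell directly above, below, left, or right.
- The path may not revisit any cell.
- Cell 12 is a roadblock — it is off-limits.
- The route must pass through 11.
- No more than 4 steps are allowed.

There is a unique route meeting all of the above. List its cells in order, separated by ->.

5 -> 6 -> 7 -> 11 -> 10

Any route must reach 11 and still end at 10 within 4 moves, so the order of the required stops is forced.
Route from 5: right 2 to 7, down 1 to 11, left 1 to 10 — 4 moves in all.
Check: all required cells visited; 4 ≤ 4 moves.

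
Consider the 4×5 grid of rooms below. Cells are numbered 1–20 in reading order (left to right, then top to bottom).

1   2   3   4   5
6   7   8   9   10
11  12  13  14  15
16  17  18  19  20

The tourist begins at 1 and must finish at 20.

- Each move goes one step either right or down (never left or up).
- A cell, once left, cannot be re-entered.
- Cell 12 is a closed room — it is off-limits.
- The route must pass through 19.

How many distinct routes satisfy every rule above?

A right/down-only route from 1 to 20 makes exactly 3 down-moves and 4 right-moves in some order.
With no other constraints that would be C(7,3) = 35 routes.
Split at 19 and multiply the segment counts (each segment already excludes blocked cells): 1→19: 11; 19→20: 1; product = 11.
That gives 11 routes.

11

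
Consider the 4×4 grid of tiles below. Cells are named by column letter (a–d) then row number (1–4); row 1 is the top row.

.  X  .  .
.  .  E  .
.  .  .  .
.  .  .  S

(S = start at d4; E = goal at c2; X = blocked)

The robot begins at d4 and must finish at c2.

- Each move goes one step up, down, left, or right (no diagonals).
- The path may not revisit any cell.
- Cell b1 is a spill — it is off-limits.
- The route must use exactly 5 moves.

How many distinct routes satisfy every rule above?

6

Need simple routes of exactly 5 moves from d4 to c2 (Manhattan distance 3, so 1 moves are spent on a detour and 1 undoing it).
Enumerating: d4 d3 d2 d1 c1 c2 | d4 d3 c3 b3 b2 c2 | d4 c4 c3 b3 b2 c2 | d4 c4 c3 d3 d2 c2 | d4 c4 b4 b3 b2 c2 | d4 c4 b4 b3 c3 c2.
That gives 6 routes.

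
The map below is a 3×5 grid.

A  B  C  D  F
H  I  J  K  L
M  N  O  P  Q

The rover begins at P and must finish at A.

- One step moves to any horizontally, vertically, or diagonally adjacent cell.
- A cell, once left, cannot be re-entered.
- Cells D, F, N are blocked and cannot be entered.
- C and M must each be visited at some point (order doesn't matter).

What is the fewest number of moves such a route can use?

6

Any route passes through C and M in some order between P and A. Summing Chebyshev distances along each leg and taking the cheapest ordering (P → C → M → A) gives a lower bound of 2 + 2 + 2 = 6 moves.
A route of 6 moves achieves this: P → J → C → I → M → H → A.
Since 6 matches the lower bound, it is optimal.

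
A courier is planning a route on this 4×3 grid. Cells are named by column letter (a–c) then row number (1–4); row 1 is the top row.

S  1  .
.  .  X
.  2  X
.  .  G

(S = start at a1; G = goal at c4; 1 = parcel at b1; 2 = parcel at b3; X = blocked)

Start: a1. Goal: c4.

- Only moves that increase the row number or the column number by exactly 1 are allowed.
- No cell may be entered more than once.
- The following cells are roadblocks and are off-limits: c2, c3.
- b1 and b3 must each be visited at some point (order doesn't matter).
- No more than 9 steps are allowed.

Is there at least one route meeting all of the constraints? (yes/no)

One route that works: a1 → b1 → b2 → b3 → b4 → c4.

yes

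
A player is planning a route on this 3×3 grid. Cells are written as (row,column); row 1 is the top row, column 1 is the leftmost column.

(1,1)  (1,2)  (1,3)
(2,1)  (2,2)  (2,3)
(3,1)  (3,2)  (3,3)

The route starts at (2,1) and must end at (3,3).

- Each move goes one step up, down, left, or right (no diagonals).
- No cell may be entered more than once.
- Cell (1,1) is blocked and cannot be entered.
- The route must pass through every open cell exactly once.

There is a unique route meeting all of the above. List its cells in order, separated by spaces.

(2,1) (3,1) (3,2) (2,2) (1,2) (1,3) (2,3) (3,3)

Need to visit all 8 open cells exactly once, starting at (2,1) and ending at (3,3).
Route from (2,1): down 1 to (3,1), right 1 to (3,2), up 2 to (1,2), right 1 to (1,3), down 2 to (3,3) — 7 moves in all.
Check: all 8 open cells covered.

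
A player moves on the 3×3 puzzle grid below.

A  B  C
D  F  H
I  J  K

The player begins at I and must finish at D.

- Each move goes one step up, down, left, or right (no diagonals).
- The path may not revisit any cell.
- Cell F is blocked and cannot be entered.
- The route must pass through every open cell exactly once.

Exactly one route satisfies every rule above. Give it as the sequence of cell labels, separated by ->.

I -> J -> K -> H -> C -> B -> A -> D

Need to visit all 8 open cells exactly once, starting at I and ending at D.
Cell C has only two open neighbours (H and B), so the path must pass straight through it: one of those is the cell it's entered from and the other is where it exits.
Route from I: right 2 to K, up 2 to C, left 2 to A, down 1 to D — 7 moves in all.
Check: all 8 open cells covered.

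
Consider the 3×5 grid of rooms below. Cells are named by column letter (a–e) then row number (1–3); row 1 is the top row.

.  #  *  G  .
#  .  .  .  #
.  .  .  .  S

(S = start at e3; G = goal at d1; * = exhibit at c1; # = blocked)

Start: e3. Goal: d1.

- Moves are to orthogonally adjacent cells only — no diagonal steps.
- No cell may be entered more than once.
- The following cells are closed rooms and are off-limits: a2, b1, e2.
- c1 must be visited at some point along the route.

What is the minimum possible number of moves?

5

Any route passes through c1 somewhere between e3 and d1. Summing Manhattan distances along the two legs (e3 → c1 → d1) gives a lower bound of 4 + 1 = 5 moves.
A route of 5 moves achieves this: e3 → d3 → d2 → c2 → c1 → d1.
Since 5 matches the lower bound, it is optimal.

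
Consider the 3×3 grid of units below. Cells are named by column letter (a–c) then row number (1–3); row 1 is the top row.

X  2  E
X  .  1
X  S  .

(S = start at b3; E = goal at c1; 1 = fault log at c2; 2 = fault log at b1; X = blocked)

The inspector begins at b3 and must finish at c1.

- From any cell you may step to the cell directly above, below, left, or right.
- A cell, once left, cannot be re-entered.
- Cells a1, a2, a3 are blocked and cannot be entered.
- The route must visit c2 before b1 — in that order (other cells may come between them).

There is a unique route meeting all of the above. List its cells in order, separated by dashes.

b3 - c3 - c2 - b2 - b1 - c1

The waypoints must appear in the order c2, b1, with no cell reused.
Route from b3: right to c3, up to c2, left to b2, up to b1, right to c1 — 5 moves in all.
Check: order respected (1 at step 2, 2 at step 4).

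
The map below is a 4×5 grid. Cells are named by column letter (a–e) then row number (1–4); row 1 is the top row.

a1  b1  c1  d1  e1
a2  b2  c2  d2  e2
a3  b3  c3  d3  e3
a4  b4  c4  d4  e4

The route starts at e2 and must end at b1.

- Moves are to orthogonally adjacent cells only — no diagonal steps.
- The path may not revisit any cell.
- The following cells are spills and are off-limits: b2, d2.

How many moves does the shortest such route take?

4

The Manhattan distance from e2 to b1 is |2−1| + |5−2| = 4, so at least 4 moves are needed.
A route of 4 moves achieves this: e2 → e1 → d1 → c1 → b1.
Since 4 matches the lower bound, it is optimal.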